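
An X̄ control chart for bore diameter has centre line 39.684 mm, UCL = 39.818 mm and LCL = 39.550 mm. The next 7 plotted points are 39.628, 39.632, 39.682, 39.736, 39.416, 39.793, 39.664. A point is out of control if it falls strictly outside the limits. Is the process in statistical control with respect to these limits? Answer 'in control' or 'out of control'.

Compare each point to [39.550, 39.818]: sample 5 = 39.416 < LCL.

out of control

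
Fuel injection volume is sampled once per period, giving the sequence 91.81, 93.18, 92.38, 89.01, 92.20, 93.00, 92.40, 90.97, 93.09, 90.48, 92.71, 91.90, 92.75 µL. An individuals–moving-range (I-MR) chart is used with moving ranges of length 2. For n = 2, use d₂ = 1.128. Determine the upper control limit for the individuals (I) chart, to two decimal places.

96.46

X̄ = (91.81 + 93.18 + 92.38 + 89.01 + 92.20 + 93.00 + 92.40 + 90.97 + 93.09 + 90.48 + 92.71 + 91.90 + 92.75) / 13 = 91.9908
Moving ranges: 1.37, 0.80, 3.37, 3.19, 0.80, 0.60, 1.43, 2.12, 2.61, 2.23, 0.81, 0.85; M̄R̄ = 20.1800 / 12 = 1.6817
UCL = X̄ + 3·M̄R̄/d₂ = 91.9908 + 3 × 1.6817 / 1.128 = 96.4633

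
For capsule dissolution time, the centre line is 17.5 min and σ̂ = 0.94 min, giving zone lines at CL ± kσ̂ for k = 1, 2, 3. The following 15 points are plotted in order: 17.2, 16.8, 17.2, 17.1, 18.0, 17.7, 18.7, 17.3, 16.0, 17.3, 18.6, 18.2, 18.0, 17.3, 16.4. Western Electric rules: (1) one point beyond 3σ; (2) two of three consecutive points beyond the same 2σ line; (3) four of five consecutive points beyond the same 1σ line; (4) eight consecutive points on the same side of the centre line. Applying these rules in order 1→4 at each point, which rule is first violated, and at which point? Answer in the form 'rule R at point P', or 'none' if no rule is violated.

Zone of each point (C = within 1σ̂, B = 1σ̂–2σ̂, A = 2σ̂–3σ̂, * = beyond 3σ̂; sign = side of CL): 1:-C, 2:-C, 3:-C, 4:-C, 5:+C, 6:+C, 7:+B, 8:-C, 9:-B, 10:-C, 11:+B, 12:+C, 13:+C, 14:-C, 15:-B
No rule fires across all 15 points.

none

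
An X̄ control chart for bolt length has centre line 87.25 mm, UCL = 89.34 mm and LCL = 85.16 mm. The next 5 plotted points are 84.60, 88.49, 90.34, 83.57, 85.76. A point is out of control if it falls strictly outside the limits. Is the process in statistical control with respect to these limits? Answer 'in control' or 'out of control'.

Compare each point to [85.16, 89.34]: sample 1 = 84.60 < LCL; sample 3 = 90.34 > UCL; sample 4 = 83.57 < LCL.

out of control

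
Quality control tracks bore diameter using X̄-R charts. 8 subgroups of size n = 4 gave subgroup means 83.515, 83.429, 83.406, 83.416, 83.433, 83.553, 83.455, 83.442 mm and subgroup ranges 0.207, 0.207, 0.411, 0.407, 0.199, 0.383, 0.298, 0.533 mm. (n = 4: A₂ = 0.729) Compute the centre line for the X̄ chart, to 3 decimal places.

83.456

X̄̄ = (83.515 + 83.429 + 83.406 + 83.416 + 83.433 + 83.553 + 83.455 + 83.442) / 8 = 667.6490 / 8 = 83.4561
CL = X̄̄ = 83.4561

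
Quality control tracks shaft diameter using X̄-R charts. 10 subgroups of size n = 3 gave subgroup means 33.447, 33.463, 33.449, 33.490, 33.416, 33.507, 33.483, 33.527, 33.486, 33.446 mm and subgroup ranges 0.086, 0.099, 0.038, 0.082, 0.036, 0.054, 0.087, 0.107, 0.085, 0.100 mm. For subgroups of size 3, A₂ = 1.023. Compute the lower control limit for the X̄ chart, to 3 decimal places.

33.392

X̄̄ = (33.447 + 33.463 + 33.449 + 33.490 + 33.416 + 33.507 + 33.483 + 33.527 + 33.486 + 33.446) / 10 = 334.7140 / 10 = 33.4714
R̄ = (0.086 + 0.099 + 0.038 + 0.082 + 0.036 + 0.054 + 0.087 + 0.107 + 0.085 + 0.100) / 10 = 0.7740 / 10 = 0.0774
LCL = X̄̄ − A₂·R̄ = 33.4714 − 1.023 × 0.0774 = 33.3922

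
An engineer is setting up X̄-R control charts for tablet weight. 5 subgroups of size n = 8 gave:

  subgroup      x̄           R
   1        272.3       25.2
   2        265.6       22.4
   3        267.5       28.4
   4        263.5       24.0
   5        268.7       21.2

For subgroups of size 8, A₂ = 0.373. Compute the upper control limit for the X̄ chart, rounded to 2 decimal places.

X̄̄ = (272.3 + 265.6 + 267.5 + 263.5 + 268.7) / 5 = 1337.6000 / 5 = 267.5200
R̄ = (25.2 + 22.4 + 28.4 + 24.0 + 21.2) / 5 = 121.2000 / 5 = 24.2400
UCL = X̄̄ + A₂·R̄ = 267.5200 + 0.373 × 24.2400 = 276.5615

276.56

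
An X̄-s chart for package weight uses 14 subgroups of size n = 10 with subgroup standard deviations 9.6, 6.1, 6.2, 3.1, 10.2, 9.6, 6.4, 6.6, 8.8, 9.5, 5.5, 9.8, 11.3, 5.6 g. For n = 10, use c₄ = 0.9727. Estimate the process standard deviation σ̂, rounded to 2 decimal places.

7.95

s̄ = (9.6 + 6.1 + 6.2 + 3.1 + 10.2 + 9.6 + 6.4 + 6.6 + 8.8 + 9.5 + 5.5 + 9.8 + 11.3 + 5.6) / 14 = 7.7357
σ̂ = s̄ / c₄ = 7.7357 / 0.9727 = 7.9528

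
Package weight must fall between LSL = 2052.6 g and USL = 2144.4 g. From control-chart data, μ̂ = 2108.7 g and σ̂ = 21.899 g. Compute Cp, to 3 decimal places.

0.699

Cp = (USL − LSL) / (6σ̂) = (2144.4 − 2052.6) / (6 × 21.899) = 91.8000 / 131.3940 = 0.6987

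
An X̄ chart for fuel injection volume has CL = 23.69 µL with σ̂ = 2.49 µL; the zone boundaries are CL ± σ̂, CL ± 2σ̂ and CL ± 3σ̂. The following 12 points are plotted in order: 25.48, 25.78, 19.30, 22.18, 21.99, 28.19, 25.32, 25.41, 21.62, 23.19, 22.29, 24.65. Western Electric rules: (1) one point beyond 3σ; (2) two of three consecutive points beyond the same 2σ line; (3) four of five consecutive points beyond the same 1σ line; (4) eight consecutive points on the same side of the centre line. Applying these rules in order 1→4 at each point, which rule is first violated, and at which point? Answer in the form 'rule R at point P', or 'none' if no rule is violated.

none

Zone of each point (C = within 1σ̂, B = 1σ̂–2σ̂, A = 2σ̂–3σ̂, * = beyond 3σ̂; sign = side of CL): 1:+C, 2:+C, 3:-B, 4:-C, 5:-C, 6:+B, 7:+C, 8:+C, 9:-C, 10:-C, 11:-C, 12:+C
No rule fires across all 12 points.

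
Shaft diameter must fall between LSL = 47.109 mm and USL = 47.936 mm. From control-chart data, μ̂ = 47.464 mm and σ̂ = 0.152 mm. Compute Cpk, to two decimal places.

0.78

Cpu = (USL − μ̂) / (3σ̂) = (47.936 − 47.464) / (3 × 0.152) = 1.0351; Cpl = (μ̂ − LSL) / (3σ̂) = (47.464 − 47.109) / (3 × 0.152) = 0.7785; Cpk = min(Cpu, Cpl) = 0.7785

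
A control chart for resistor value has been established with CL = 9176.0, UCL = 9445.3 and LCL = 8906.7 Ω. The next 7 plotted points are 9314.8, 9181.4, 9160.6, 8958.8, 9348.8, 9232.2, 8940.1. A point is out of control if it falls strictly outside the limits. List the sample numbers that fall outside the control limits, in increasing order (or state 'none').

none

All 7 points lie within [8906.7, 9445.3].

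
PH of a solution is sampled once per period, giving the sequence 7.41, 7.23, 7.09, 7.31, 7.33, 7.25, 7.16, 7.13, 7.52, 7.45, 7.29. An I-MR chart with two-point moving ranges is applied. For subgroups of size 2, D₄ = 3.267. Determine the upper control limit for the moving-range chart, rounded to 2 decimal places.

Moving ranges: 0.18, 0.14, 0.22, 0.02, 0.08, 0.09, 0.03, 0.39, 0.07, 0.16; M̄R̄ = 1.3800 / 10 = 0.1380
UCL_MR = D₄·M̄R̄ = 3.267 × 0.1380 = 0.4508

0.45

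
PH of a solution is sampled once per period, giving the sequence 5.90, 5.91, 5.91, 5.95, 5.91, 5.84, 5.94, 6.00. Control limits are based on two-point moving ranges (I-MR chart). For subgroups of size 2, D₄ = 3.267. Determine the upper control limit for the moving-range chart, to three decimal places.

Moving ranges: 0.01, 0.00, 0.04, 0.04, 0.07, 0.10, 0.06; M̄R̄ = 0.3200 / 7 = 0.0457
UCL_MR = D₄·M̄R̄ = 3.267 × 0.0457 = 0.1493

0.149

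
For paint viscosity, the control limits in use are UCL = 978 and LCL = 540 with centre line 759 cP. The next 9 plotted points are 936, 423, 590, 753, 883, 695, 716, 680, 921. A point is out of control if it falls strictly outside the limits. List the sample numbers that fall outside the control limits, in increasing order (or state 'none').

Compare each point to [540, 978]: sample 2 = 423 < LCL.

2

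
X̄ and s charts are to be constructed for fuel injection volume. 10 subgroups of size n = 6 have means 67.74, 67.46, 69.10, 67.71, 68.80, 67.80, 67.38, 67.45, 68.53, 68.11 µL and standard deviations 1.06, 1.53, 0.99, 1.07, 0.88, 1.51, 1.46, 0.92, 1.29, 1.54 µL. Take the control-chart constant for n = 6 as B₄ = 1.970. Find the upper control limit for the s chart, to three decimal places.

s̄ = (1.06 + 1.53 + 0.99 + 1.07 + 0.88 + 1.51 + 1.46 + 0.92 + 1.29 + 1.54) / 10 = 1.2250
UCL_s = B₄·s̄ = 1.970 × 1.2250 = 2.4133

2.413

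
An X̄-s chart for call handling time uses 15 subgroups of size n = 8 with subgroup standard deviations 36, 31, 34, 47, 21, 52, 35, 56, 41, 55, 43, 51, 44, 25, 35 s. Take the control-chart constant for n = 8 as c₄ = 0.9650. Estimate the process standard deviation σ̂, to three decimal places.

41.865

s̄ = (36 + 31 + 34 + 47 + 21 + 52 + 35 + 56 + 41 + 55 + 43 + 51 + 44 + 25 + 35) / 15 = 40.4000
σ̂ = s̄ / c₄ = 40.4000 / 0.9650 = 41.8653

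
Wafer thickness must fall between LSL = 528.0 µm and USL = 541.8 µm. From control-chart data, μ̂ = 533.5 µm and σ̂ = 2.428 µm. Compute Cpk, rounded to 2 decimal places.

0.76

Cpu = (USL − μ̂) / (3σ̂) = (541.8 − 533.5) / (3 × 2.428) = 1.1395; Cpl = (μ̂ − LSL) / (3σ̂) = (533.5 − 528.0) / (3 × 2.428) = 0.7551; Cpk = min(Cpu, Cpl) = 0.7551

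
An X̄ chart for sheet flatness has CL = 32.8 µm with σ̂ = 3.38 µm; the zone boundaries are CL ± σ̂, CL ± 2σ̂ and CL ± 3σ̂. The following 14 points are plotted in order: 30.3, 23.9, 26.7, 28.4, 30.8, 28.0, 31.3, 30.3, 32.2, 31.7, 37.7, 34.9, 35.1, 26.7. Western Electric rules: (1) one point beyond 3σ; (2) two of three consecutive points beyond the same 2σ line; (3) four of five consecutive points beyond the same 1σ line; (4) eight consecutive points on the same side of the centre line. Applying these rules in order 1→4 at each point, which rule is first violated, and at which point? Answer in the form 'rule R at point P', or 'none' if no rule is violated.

rule 3 at point 6

Zone of each point (C = within 1σ̂, B = 1σ̂–2σ̂, A = 2σ̂–3σ̂, * = beyond 3σ̂; sign = side of CL): 1:-C, 2:-A, 3:-B, 4:-B, 5:-C, 6:-B, 7:-C, 8:-C, 9:-C, 10:-C, 11:+B, 12:+C, 13:+C, 14:-B
Rule 3 (four of five consecutive points beyond the same 1σ limit) is satisfied at point 6.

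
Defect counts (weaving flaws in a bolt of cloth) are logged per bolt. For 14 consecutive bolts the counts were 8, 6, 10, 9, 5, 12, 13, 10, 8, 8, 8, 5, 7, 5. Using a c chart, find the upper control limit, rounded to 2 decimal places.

c̄ = (8 + 6 + 10 + 9 + 5 + 12 + 13 + 10 + 8 + 8 + 8 + 5 + 7 + 5) / 14 = 114 / 14 = 8.1429
UCL = c̄ + 3√c̄ = 8.1429 + 3 × √8.1429 = 8.1429 + 3 × 2.8536 = 16.7036

16.70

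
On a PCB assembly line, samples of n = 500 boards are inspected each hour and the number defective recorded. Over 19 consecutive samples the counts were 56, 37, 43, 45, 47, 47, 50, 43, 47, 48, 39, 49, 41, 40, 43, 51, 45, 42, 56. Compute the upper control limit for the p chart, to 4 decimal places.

0.1302

p̄ = Σdᵢ / (k·n) = 869 / (19 × 500) = 0.09147
UCL = p̄ + 3·√(p̄(1−p̄)/n) = 0.09147 + 3 × √(0.09147×0.90853/500) = 0.09147 + 3 × 0.01289 = 0.13015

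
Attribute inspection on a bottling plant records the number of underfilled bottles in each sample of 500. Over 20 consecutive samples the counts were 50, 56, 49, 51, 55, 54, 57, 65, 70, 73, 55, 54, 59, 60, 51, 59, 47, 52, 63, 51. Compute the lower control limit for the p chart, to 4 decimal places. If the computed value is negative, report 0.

p̄ = Σdᵢ / (k·n) = 1131 / (20 × 500) = 0.11310
LCL = p̄ − 3·√(p̄(1−p̄)/n) = 0.11310 − 3 × 0.01416 = 0.07061

0.0706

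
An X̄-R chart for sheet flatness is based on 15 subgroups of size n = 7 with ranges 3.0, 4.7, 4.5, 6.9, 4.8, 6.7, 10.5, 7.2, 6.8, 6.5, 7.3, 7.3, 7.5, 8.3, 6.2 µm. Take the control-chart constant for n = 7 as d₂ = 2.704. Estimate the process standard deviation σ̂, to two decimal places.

R̄ = (3.0 + 4.7 + 4.5 + 6.9 + 4.8 + 6.7 + 10.5 + 7.2 + 6.8 + 6.5 + 7.3 + 7.3 + 7.5 + 8.3 + 6.2) / 15 = 6.5467
σ̂ = R̄ / d₂ = 6.5467 / 2.704 = 2.4211

2.42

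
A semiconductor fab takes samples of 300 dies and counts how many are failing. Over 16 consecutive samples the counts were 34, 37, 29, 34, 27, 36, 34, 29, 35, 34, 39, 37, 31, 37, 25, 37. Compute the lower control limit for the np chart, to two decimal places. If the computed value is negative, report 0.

17.09

p̄ = Σdᵢ / (k·n) = 535 / (16 × 300) = 0.11146
LCL = np̄ − 3·√(np̄(1−p̄)) = 33.4375 − 3 × 5.4507 = 17.0853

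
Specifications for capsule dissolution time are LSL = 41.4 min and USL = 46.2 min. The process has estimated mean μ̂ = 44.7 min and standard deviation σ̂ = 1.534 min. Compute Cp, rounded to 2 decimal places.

0.52

Cp = (USL − LSL) / (6σ̂) = (46.2 − 41.4) / (6 × 1.534) = 4.8000 / 9.2040 = 0.5215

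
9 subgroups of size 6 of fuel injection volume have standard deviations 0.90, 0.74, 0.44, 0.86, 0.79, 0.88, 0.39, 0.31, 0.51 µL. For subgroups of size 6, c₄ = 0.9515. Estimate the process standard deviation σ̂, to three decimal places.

0.680

s̄ = (0.90 + 0.74 + 0.44 + 0.86 + 0.79 + 0.88 + 0.39 + 0.31 + 0.51) / 9 = 0.6467
σ̂ = s̄ / c₄ = 0.6467 / 0.9515 = 0.6796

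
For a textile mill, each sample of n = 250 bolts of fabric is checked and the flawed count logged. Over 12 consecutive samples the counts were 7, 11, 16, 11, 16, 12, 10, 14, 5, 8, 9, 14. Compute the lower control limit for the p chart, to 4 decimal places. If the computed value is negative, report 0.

0.0053

p̄ = Σdᵢ / (k·n) = 133 / (12 × 250) = 0.04433
LCL = p̄ − 3·√(p̄(1−p̄)/n) = 0.04433 − 3 × 0.01302 = 0.00528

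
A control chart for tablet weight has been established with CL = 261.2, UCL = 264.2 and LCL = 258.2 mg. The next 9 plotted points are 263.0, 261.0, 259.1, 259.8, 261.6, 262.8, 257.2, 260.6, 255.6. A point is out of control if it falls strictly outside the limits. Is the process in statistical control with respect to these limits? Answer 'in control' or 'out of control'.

out of control

Compare each point to [258.2, 264.2]: sample 7 = 257.2 < LCL; sample 9 = 255.6 < LCL.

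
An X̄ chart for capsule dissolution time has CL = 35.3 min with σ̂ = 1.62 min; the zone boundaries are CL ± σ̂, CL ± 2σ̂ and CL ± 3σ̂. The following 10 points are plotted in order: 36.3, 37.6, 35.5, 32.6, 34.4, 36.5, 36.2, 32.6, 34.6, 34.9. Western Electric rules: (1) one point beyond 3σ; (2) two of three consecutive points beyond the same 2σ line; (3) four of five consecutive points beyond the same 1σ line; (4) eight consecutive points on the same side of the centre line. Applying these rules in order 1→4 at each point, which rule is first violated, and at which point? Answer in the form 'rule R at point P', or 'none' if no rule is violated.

none

Zone of each point (C = within 1σ̂, B = 1σ̂–2σ̂, A = 2σ̂–3σ̂, * = beyond 3σ̂; sign = side of CL): 1:+C, 2:+B, 3:+C, 4:-B, 5:-C, 6:+C, 7:+C, 8:-B, 9:-C, 10:-C
No rule fires across all 10 points.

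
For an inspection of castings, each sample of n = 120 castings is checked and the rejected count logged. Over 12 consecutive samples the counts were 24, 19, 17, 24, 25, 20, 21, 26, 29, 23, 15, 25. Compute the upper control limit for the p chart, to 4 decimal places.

0.2927

p̄ = Σdᵢ / (k·n) = 268 / (12 × 120) = 0.18611
UCL = p̄ + 3·√(p̄(1−p̄)/n) = 0.18611 + 3 × √(0.18611×0.81389/120) = 0.18611 + 3 × 0.03553 = 0.29270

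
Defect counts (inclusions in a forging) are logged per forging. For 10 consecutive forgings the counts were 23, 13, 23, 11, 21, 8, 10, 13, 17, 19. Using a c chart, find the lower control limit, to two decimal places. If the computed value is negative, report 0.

c̄ = (23 + 13 + 23 + 11 + 21 + 8 + 10 + 13 + 17 + 19) / 10 = 158 / 10 = 15.8000
LCL = c̄ − 3√c̄ = 15.8000 − 3 × 3.9749 = 3.8752

3.88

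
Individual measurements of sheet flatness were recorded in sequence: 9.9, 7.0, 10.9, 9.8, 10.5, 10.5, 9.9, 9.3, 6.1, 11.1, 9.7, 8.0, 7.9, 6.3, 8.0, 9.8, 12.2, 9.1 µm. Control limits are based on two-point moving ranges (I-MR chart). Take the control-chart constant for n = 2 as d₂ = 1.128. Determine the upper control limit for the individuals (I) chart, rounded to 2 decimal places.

14.20

X̄ = (9.9 + 7.0 + 10.9 + 9.8 + 10.5 + 10.5 + 9.9 + 9.3 + 6.1 + 11.1 + 9.7 + 8.0 + 7.9 + 6.3 + 8.0 + 9.8 + 12.2 + 9.1) / 18 = 9.2222
Moving ranges: 2.9, 3.9, 1.1, 0.7, 0.0, 0.6, 0.6, 3.2, 5.0, 1.4, 1.7, 0.1, 1.6, 1.7, 1.8, 2.4, 3.1; M̄R̄ = 31.8000 / 17 = 1.8706
UCL = X̄ + 3·M̄R̄/d₂ = 9.2222 + 3 × 1.8706 / 1.128 = 14.1972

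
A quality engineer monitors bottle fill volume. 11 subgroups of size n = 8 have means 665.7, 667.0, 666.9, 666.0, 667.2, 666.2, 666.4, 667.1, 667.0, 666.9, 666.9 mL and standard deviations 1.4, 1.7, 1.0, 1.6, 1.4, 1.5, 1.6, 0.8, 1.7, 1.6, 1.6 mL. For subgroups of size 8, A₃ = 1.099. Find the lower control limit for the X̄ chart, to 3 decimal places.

X̄̄ = (665.7 + 667.0 + 666.9 + 666.0 + 667.2 + 666.2 + 666.4 + 667.1 + 667.0 + 666.9 + 666.9) / 11 = 666.6636
s̄ = (1.4 + 1.7 + 1.0 + 1.6 + 1.4 + 1.5 + 1.6 + 0.8 + 1.7 + 1.6 + 1.6) / 11 = 1.4455
LCL = X̄̄ − A₃·s̄ = 666.6636 − 1.099 × 1.4455 = 665.0751

665.075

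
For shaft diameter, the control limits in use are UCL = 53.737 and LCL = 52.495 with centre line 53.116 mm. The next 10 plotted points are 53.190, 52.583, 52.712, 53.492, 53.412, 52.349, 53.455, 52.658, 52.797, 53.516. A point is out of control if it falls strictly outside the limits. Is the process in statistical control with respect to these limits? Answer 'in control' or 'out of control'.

out of control

Compare each point to [52.495, 53.737]: sample 6 = 52.349 < LCL.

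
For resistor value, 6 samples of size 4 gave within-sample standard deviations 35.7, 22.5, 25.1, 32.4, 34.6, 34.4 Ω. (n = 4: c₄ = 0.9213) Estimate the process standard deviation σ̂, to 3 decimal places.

s̄ = (35.7 + 22.5 + 25.1 + 32.4 + 34.6 + 34.4) / 6 = 30.7833
σ̂ = s̄ / c₄ = 30.7833 / 0.9213 = 33.4129

33.413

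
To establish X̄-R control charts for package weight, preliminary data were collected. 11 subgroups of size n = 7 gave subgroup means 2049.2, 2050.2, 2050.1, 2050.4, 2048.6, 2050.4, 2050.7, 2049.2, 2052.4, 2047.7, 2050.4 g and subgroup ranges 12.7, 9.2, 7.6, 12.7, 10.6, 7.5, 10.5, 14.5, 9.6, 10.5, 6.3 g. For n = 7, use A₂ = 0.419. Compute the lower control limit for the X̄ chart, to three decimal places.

X̄̄ = (2049.2 + 2050.2 + 2050.1 + 2050.4 + 2048.6 + 2050.4 + 2050.7 + 2049.2 + 2052.4 + 2047.7 + 2050.4) / 11 = 22549.3000 / 11 = 2049.9364
R̄ = (12.7 + 9.2 + 7.6 + 12.7 + 10.6 + 7.5 + 10.5 + 14.5 + 9.6 + 10.5 + 6.3) / 11 = 111.7000 / 11 = 10.1545
LCL = X̄̄ − A₂·R̄ = 2049.9364 − 0.419 × 10.1545 = 2045.6816

2045.682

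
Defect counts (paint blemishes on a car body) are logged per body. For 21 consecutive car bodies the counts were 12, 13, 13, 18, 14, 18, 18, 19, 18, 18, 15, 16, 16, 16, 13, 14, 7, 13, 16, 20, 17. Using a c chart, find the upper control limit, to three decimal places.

27.212

c̄ = (12 + 13 + 13 + 18 + 14 + 18 + 18 + 19 + 18 + 18 + 15 + 16 + 16 + 16 + 13 + 14 + 7 + 13 + 16 + 20 + 17) / 21 = 324 / 21 = 15.4286
UCL = c̄ + 3√c̄ = 15.4286 + 3 × √15.4286 = 15.4286 + 3 × 3.9279 = 27.2123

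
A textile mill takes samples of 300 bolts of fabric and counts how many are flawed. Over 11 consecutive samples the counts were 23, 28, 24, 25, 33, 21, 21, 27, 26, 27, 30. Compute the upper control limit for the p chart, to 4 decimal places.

0.1350

p̄ = Σdᵢ / (k·n) = 285 / (11 × 300) = 0.08636
UCL = p̄ + 3·√(p̄(1−p̄)/n) = 0.08636 + 3 × √(0.08636×0.91364/300) = 0.08636 + 3 × 0.01622 = 0.13502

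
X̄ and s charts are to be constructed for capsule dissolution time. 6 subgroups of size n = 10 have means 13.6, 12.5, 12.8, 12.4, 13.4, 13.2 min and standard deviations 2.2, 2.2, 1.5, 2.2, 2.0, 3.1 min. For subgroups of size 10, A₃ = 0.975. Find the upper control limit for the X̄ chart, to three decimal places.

15.128

X̄̄ = (13.6 + 12.5 + 12.8 + 12.4 + 13.4 + 13.2) / 6 = 12.9833
s̄ = (2.2 + 2.2 + 1.5 + 2.2 + 2.0 + 3.1) / 6 = 2.2000
UCL = X̄̄ + A₃·s̄ = 12.9833 + 0.975 × 2.2000 = 15.1283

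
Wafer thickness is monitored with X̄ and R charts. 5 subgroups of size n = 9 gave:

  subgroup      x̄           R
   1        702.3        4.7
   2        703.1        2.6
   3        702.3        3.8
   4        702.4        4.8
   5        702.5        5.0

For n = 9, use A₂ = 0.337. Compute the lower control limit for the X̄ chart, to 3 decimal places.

X̄̄ = (702.3 + 703.1 + 702.3 + 702.4 + 702.5) / 5 = 3512.6000 / 5 = 702.5200
R̄ = (4.7 + 2.6 + 3.8 + 4.8 + 5.0) / 5 = 20.9000 / 5 = 4.1800
LCL = X̄̄ − A₂·R̄ = 702.5200 − 0.337 × 4.1800 = 701.1113

701.111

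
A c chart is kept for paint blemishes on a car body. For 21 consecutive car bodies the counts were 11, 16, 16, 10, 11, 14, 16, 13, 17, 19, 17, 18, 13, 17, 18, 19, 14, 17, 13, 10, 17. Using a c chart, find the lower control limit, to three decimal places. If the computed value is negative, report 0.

c̄ = (11 + 16 + 16 + 10 + 11 + 14 + 16 + 13 + 17 + 19 + 17 + 18 + 13 + 17 + 18 + 19 + 14 + 17 + 13 + 10 + 17) / 21 = 316 / 21 = 15.0476
LCL = c̄ − 3√c̄ = 15.0476 − 3 × 3.8791 = 3.4102

3.410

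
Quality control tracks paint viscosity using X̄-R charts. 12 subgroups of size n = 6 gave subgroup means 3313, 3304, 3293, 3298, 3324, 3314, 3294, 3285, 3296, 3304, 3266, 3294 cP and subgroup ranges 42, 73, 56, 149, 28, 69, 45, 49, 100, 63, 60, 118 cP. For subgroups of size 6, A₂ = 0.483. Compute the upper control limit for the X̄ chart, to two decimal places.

X̄̄ = (3313 + 3304 + 3293 + 3298 + 3324 + 3314 + 3294 + 3285 + 3296 + 3304 + 3266 + 3294) / 12 = 39585.0000 / 12 = 3298.7500
R̄ = (42 + 73 + 56 + 149 + 28 + 69 + 45 + 49 + 100 + 63 + 60 + 118) / 12 = 852.0000 / 12 = 71.0000
UCL = X̄̄ + A₂·R̄ = 3298.7500 + 0.483 × 71.0000 = 3333.0430

3333.04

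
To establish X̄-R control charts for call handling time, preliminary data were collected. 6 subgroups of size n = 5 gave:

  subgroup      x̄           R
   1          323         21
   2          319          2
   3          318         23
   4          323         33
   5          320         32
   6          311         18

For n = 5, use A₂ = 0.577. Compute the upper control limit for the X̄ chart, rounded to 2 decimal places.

331.41

X̄̄ = (323 + 319 + 318 + 323 + 320 + 311) / 6 = 1914.0000 / 6 = 319.0000
R̄ = (21 + 2 + 23 + 33 + 32 + 18) / 6 = 129.0000 / 6 = 21.5000
UCL = X̄̄ + A₂·R̄ = 319.0000 + 0.577 × 21.5000 = 331.4055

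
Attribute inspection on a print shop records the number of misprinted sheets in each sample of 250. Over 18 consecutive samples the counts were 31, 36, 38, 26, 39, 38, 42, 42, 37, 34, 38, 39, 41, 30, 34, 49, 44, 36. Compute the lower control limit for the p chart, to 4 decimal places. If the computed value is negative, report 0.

0.0821

p̄ = Σdᵢ / (k·n) = 674 / (18 × 250) = 0.14978
LCL = p̄ − 3·√(p̄(1−p̄)/n) = 0.14978 − 3 × 0.02257 = 0.08207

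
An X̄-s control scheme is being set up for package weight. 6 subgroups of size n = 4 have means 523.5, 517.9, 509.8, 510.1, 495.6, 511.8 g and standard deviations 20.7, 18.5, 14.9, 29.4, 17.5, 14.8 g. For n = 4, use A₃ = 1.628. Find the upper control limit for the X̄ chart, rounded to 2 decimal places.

542.87

X̄̄ = (523.5 + 517.9 + 509.8 + 510.1 + 495.6 + 511.8) / 6 = 511.4500
s̄ = (20.7 + 18.5 + 14.9 + 29.4 + 17.5 + 14.8) / 6 = 19.3000
UCL = X̄̄ + A₃·s̄ = 511.4500 + 1.628 × 19.3000 = 542.8704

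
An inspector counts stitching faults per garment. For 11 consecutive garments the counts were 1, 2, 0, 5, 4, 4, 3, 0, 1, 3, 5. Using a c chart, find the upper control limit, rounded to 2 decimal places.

7.33

c̄ = (1 + 2 + 0 + 5 + 4 + 4 + 3 + 0 + 1 + 3 + 5) / 11 = 28 / 11 = 2.5455
UCL = c̄ + 3√c̄ = 2.5455 + 3 × √2.5455 = 2.5455 + 3 × 1.5954 = 7.3318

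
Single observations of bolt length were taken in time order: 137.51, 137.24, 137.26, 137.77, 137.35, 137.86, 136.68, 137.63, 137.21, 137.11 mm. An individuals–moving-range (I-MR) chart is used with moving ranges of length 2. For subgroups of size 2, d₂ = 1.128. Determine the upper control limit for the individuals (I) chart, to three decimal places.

138.656

X̄ = (137.51 + 137.24 + 137.26 + 137.77 + 137.35 + 137.86 + 136.68 + 137.63 + 137.21 + 137.11) / 10 = 137.3620
Moving ranges: 0.27, 0.02, 0.51, 0.42, 0.51, 1.18, 0.95, 0.42, 0.10; M̄R̄ = 4.3800 / 9 = 0.4867
UCL = X̄ + 3·M̄R̄/d₂ = 137.3620 + 3 × 0.4867 / 1.128 = 138.6563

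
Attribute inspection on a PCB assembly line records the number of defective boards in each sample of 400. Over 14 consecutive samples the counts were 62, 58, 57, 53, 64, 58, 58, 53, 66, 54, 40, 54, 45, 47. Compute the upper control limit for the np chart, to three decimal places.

p̄ = Σdᵢ / (k·n) = 769 / (14 × 400) = 0.13732
UCL = np̄ + 3·√(np̄(1−p̄)) = 54.9286 + 3 × √(54.9286×0.86268) = 54.9286 + 3 × 6.8837 = 75.5798

75.580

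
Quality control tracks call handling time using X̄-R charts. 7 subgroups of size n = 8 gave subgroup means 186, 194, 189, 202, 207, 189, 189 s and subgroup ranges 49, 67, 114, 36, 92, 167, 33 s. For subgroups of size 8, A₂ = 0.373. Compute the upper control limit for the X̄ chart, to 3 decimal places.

223.448

X̄̄ = (186 + 194 + 189 + 202 + 207 + 189 + 189) / 7 = 1356.0000 / 7 = 193.7143
R̄ = (49 + 67 + 114 + 36 + 92 + 167 + 33) / 7 = 558.0000 / 7 = 79.7143
UCL = X̄̄ + A₂·R̄ = 193.7143 + 0.373 × 79.7143 = 223.4477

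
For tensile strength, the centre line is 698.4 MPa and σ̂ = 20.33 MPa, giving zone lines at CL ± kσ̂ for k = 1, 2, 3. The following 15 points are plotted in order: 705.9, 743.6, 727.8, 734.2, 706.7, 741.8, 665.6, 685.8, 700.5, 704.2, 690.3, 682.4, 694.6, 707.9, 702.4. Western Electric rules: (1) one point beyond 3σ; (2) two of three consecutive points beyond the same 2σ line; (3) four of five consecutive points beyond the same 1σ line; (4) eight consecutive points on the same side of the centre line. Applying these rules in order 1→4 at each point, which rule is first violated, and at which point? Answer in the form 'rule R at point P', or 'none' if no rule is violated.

Zone of each point (C = within 1σ̂, B = 1σ̂–2σ̂, A = 2σ̂–3σ̂, * = beyond 3σ̂; sign = side of CL): 1:+C, 2:+A, 3:+B, 4:+B, 5:+C, 6:+A, 7:-B, 8:-C, 9:+C, 10:+C, 11:-C, 12:-C, 13:-C, 14:+C, 15:+C
Rule 3 (four of five consecutive points beyond the same 1σ limit) is satisfied at point 6.

rule 3 at point 6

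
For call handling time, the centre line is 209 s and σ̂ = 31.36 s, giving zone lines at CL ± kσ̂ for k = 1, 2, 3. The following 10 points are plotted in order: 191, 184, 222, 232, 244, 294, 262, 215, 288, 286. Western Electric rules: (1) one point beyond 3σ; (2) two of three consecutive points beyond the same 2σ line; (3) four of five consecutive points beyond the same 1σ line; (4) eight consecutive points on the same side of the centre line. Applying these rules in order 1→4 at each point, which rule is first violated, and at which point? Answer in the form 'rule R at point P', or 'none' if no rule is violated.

rule 3 at point 9

Zone of each point (C = within 1σ̂, B = 1σ̂–2σ̂, A = 2σ̂–3σ̂, * = beyond 3σ̂; sign = side of CL): 1:-C, 2:-C, 3:+C, 4:+C, 5:+B, 6:+A, 7:+B, 8:+C, 9:+A, 10:+A
Rule 3 (four of five consecutive points beyond the same 1σ limit) is satisfied at point 9.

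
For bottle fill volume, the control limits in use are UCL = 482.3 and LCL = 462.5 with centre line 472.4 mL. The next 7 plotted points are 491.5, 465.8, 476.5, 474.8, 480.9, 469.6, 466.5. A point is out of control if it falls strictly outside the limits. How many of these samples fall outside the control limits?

1

Compare each point to [462.5, 482.3]: sample 1 = 491.5 > UCL.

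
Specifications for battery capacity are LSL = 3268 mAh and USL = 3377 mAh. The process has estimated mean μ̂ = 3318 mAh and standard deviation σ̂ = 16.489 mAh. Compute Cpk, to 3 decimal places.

1.011

Cpu = (USL − μ̂) / (3σ̂) = (3377 − 3318) / (3 × 16.489) = 1.1927; Cpl = (μ̂ − LSL) / (3σ̂) = (3318 − 3268) / (3 × 16.489) = 1.0108; Cpk = min(Cpu, Cpl) = 1.0108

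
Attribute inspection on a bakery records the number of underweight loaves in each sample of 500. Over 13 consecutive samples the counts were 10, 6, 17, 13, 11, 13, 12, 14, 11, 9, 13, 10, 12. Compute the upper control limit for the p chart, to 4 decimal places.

p̄ = Σdᵢ / (k·n) = 151 / (13 × 500) = 0.02323
UCL = p̄ + 3·√(p̄(1−p̄)/n) = 0.02323 + 3 × √(0.02323×0.97677/500) = 0.02323 + 3 × 0.00674 = 0.04344

0.0434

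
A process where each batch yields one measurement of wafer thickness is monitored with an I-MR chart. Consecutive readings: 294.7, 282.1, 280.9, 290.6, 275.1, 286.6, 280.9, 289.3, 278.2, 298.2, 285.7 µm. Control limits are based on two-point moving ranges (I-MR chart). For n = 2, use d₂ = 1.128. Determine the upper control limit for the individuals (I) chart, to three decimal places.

314.440

X̄ = (294.7 + 282.1 + 280.9 + 290.6 + 275.1 + 286.6 + 280.9 + 289.3 + 278.2 + 298.2 + 285.7) / 11 = 285.6636
Moving ranges: 12.6, 1.2, 9.7, 15.5, 11.5, 5.7, 8.4, 11.1, 20.0, 12.5; M̄R̄ = 108.2000 / 10 = 10.8200
UCL = X̄ + 3·M̄R̄/d₂ = 285.6636 + 3 × 10.8200 / 1.128 = 314.4402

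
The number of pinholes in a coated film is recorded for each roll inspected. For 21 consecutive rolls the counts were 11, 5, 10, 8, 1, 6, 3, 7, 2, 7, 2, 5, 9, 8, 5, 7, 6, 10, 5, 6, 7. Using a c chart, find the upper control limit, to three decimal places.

c̄ = (11 + 5 + 10 + 8 + 1 + 6 + 3 + 7 + 2 + 7 + 2 + 5 + 9 + 8 + 5 + 7 + 6 + 10 + 5 + 6 + 7) / 21 = 130 / 21 = 6.1905
UCL = c̄ + 3√c̄ = 6.1905 + 3 × √6.1905 = 6.1905 + 3 × 2.4881 = 13.6547

13.655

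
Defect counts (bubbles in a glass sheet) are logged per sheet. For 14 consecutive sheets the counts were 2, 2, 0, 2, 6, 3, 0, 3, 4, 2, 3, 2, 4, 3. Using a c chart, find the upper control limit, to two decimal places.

7.38

c̄ = (2 + 2 + 0 + 2 + 6 + 3 + 0 + 3 + 4 + 2 + 3 + 2 + 4 + 3) / 14 = 36 / 14 = 2.5714
UCL = c̄ + 3√c̄ = 2.5714 + 3 × √2.5714 = 2.5714 + 3 × 1.6036 = 7.3821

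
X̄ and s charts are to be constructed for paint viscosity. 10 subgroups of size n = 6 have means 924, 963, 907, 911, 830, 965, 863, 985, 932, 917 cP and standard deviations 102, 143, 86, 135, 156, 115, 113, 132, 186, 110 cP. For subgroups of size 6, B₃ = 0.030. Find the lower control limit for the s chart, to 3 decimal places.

3.834

s̄ = (102 + 143 + 86 + 135 + 156 + 115 + 113 + 132 + 186 + 110) / 10 = 127.8000
LCL_s = B₃·s̄ = 0.030 × 127.8000 = 3.8340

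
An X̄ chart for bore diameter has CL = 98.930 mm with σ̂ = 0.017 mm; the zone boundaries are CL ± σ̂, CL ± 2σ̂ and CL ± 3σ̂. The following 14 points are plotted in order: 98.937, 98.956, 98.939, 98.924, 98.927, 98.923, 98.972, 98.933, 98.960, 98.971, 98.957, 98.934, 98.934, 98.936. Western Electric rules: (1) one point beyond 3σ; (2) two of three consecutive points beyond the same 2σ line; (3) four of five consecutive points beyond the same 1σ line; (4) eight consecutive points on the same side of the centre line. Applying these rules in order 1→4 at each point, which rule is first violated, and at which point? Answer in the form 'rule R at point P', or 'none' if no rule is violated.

Zone of each point (C = within 1σ̂, B = 1σ̂–2σ̂, A = 2σ̂–3σ̂, * = beyond 3σ̂; sign = side of CL): 1:+C, 2:+B, 3:+C, 4:-C, 5:-C, 6:-C, 7:+A, 8:+C, 9:+B, 10:+A, 11:+B, 12:+C, 13:+C, 14:+C
Rule 3 (four of five consecutive points beyond the same 1σ limit) is satisfied at point 11.

rule 3 at point 11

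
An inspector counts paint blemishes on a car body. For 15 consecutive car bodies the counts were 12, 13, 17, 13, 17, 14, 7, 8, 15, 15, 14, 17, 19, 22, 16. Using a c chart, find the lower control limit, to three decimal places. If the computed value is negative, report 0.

c̄ = (12 + 13 + 17 + 13 + 17 + 14 + 7 + 8 + 15 + 15 + 14 + 17 + 19 + 22 + 16) / 15 = 219 / 15 = 14.6000
LCL = c̄ − 3√c̄ = 14.6000 − 3 × 3.8210 = 3.1370

3.137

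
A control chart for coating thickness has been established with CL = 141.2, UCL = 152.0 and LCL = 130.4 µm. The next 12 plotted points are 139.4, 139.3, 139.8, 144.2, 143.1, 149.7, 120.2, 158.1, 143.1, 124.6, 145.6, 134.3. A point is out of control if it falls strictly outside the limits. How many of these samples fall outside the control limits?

3

Compare each point to [130.4, 152.0]: sample 7 = 120.2 < LCL; sample 8 = 158.1 > UCL; sample 10 = 124.6 < LCL.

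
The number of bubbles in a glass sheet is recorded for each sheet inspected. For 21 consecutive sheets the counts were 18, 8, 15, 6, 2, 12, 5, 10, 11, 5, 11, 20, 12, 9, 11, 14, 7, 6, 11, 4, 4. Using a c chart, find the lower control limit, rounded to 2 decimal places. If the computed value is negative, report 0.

c̄ = (18 + 8 + 15 + 6 + 2 + 12 + 5 + 10 + 11 + 5 + 11 + 20 + 12 + 9 + 11 + 14 + 7 + 6 + 11 + 4 + 4) / 21 = 201 / 21 = 9.5714
LCL = c̄ − 3√c̄ = 9.5714 − 3 × 3.0938 = 0.2901

0.29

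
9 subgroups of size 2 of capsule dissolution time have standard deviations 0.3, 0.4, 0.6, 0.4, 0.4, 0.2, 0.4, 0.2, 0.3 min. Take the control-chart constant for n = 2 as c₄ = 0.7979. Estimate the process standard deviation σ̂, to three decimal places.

s̄ = (0.3 + 0.4 + 0.6 + 0.4 + 0.4 + 0.2 + 0.4 + 0.2 + 0.3) / 9 = 0.3556
σ̂ = s̄ / c₄ = 0.3556 / 0.7979 = 0.4456

0.446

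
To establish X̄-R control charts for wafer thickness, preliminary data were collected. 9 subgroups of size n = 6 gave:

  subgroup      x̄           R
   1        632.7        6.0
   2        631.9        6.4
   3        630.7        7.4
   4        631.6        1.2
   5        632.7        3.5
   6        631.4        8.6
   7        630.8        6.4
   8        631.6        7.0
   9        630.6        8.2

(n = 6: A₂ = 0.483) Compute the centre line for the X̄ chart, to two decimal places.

631.56

X̄̄ = (632.7 + 631.9 + 630.7 + 631.6 + 632.7 + 631.4 + 630.8 + 631.6 + 630.6) / 9 = 5684.0000 / 9 = 631.5556
CL = X̄̄ = 631.5556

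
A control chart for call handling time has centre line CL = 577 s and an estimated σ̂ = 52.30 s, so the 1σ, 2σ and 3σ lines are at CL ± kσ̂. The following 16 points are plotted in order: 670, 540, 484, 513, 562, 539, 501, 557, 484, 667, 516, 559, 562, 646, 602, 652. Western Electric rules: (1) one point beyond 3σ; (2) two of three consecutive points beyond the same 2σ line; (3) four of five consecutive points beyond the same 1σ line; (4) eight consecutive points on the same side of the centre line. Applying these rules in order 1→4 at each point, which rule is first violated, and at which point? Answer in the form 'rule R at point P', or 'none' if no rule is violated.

rule 4 at point 9

Zone of each point (C = within 1σ̂, B = 1σ̂–2σ̂, A = 2σ̂–3σ̂, * = beyond 3σ̂; sign = side of CL): 1:+B, 2:-C, 3:-B, 4:-B, 5:-C, 6:-C, 7:-B, 8:-C, 9:-B, 10:+B, 11:-B, 12:-C, 13:-C, 14:+B, 15:+C, 16:+B
Rule 4 (eight consecutive points on the same side of the centre line) is satisfied at point 9.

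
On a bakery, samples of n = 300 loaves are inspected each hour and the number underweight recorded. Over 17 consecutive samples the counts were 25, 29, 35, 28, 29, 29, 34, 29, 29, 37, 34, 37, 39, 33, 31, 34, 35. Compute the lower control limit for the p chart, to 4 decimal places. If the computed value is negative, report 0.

p̄ = Σdᵢ / (k·n) = 547 / (17 × 300) = 0.10725
LCL = p̄ − 3·√(p̄(1−p̄)/n) = 0.10725 − 3 × 0.01787 = 0.05366

0.0537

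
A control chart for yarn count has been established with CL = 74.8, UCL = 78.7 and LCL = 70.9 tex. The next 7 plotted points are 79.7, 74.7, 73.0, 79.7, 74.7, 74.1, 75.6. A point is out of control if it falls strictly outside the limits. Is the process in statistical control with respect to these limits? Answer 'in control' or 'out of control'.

out of control

Compare each point to [70.9, 78.7]: sample 1 = 79.7 > UCL; sample 4 = 79.7 > UCL.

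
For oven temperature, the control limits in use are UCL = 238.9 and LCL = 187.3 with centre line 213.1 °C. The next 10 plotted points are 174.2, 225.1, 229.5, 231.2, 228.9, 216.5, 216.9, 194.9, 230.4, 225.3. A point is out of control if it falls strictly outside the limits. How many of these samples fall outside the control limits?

1

Compare each point to [187.3, 238.9]: sample 1 = 174.2 < LCL.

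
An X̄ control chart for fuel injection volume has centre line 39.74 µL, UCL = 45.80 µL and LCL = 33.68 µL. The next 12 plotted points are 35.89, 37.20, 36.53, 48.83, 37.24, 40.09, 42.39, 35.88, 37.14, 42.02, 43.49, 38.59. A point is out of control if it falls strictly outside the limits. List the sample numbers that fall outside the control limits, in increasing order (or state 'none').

4

Compare each point to [33.68, 45.80]: sample 4 = 48.83 > UCL.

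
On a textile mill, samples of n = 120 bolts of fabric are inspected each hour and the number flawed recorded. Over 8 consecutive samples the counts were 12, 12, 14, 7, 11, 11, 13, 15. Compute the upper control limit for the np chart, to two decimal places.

p̄ = Σdᵢ / (k·n) = 95 / (8 × 120) = 0.09896
UCL = np̄ + 3·√(np̄(1−p̄)) = 11.8750 + 3 × √(11.8750×0.90104) = 11.8750 + 3 × 3.2711 = 21.6882

21.69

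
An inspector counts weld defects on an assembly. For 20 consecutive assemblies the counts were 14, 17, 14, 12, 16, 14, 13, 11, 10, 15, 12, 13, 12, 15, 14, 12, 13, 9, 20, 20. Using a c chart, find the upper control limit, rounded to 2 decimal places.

c̄ = (14 + 17 + 14 + 12 + 16 + 14 + 13 + 11 + 10 + 15 + 12 + 13 + 12 + 15 + 14 + 12 + 13 + 9 + 20 + 20) / 20 = 276 / 20 = 13.8000
UCL = c̄ + 3√c̄ = 13.8000 + 3 × √13.8000 = 13.8000 + 3 × 3.7148 = 24.9445

24.94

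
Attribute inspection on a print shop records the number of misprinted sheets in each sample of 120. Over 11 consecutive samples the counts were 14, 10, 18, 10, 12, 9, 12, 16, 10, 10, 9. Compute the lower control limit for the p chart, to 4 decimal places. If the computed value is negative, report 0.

0.0169

p̄ = Σdᵢ / (k·n) = 130 / (11 × 120) = 0.09848
LCL = p̄ − 3·√(p̄(1−p̄)/n) = 0.09848 − 3 × 0.02720 = 0.01688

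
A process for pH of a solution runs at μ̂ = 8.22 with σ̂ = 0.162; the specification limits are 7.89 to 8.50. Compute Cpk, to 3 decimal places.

Cpu = (USL − μ̂) / (3σ̂) = (8.50 − 8.22) / (3 × 0.162) = 0.5761; Cpl = (μ̂ − LSL) / (3σ̂) = (8.22 − 7.89) / (3 × 0.162) = 0.6790; Cpk = min(Cpu, Cpl) = 0.5761

0.576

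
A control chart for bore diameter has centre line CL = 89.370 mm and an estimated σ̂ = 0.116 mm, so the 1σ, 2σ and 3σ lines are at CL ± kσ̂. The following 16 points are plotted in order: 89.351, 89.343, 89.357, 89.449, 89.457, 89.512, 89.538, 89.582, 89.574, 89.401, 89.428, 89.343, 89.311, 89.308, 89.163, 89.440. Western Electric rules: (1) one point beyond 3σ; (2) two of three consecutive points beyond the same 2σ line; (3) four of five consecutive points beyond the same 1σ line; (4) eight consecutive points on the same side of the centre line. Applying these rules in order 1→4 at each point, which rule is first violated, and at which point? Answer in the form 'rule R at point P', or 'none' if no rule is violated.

rule 3 at point 9

Zone of each point (C = within 1σ̂, B = 1σ̂–2σ̂, A = 2σ̂–3σ̂, * = beyond 3σ̂; sign = side of CL): 1:-C, 2:-C, 3:-C, 4:+C, 5:+C, 6:+B, 7:+B, 8:+B, 9:+B, 10:+C, 11:+C, 12:-C, 13:-C, 14:-C, 15:-B, 16:+C
Rule 3 (four of five consecutive points beyond the same 1σ limit) is satisfied at point 9.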